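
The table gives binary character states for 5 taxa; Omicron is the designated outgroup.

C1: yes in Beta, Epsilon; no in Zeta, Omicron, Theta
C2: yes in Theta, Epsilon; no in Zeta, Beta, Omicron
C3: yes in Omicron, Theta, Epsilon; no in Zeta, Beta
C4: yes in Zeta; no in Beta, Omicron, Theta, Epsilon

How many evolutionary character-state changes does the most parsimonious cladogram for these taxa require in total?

5

Character polarity is set by the outgroup: the derived state is whichever differs from the outgroup's state, so for C3 the derived state is 'no', and for the remaining characters it is 'yes'.
C1 groups Beta and Epsilon, which is incompatible with the clades supported by the remaining characters; treating it as convergent (homoplasy) costs fewer steps than any alternative tree.
C2: derived state 'yes' in Epsilon and Theta only — synapomorphy for {Epsilon, Theta}.
C3 (derived state 'no') is shared by Beta and Zeta — a synapomorphy uniting that clade.
C4 (derived state 'yes') is unique to Zeta (autapomorphy; uninformative for grouping).
Most parsimonious ingroup topology: ((Epsilon,Theta),(Beta,Zeta)).
Changes per character on this tree: C1: 2; C2: 1; C3: 1; C4: 1.
Total = 5.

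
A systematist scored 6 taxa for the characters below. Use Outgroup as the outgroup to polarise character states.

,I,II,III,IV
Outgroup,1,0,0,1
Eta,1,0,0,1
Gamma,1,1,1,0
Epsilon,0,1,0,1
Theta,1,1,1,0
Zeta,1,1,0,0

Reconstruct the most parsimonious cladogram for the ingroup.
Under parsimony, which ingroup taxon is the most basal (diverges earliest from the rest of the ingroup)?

Character polarity is set by the outgroup: the derived state is whichever differs from the outgroup's state, so for I, IV the derived state is '0', and for the remaining characters it is '1'.
I: derived state '0' in Epsilon only — an autapomorphy, so it tells us nothing about relationships among taxa.
II (derived state '1') is shared by Epsilon, Gamma, Theta, and Zeta — a synapomorphy uniting that clade.
Only Gamma and Theta show the derived state '1' for III, supporting them as a clade.
Only Gamma, Theta, and Zeta show the derived state '0' for IV, supporting them as a clade.
Most parsimonious ingroup topology: (Eta,(((Gamma,Theta),Zeta),Epsilon)).
Eta is sister to the clade containing all other ingroup taxa, so it is the earliest-diverging (most basal) ingroup lineage.

Eta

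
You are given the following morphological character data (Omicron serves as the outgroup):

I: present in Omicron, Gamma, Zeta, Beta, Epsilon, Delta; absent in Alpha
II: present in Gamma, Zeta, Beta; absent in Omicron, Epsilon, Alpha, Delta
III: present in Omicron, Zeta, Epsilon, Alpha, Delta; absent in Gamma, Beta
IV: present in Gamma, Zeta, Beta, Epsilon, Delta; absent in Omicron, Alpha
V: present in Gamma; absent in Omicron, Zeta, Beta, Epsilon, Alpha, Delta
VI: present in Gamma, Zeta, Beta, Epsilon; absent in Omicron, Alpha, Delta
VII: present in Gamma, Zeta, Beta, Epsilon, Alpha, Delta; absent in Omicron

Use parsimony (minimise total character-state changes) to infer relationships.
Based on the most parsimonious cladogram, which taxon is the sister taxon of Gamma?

Beta

Character polarity is set by the outgroup: the derived state is whichever differs from the outgroup's state, so for I, III the derived state is 'absent', and for the remaining characters it is 'present'.
I (derived state 'absent') is unique to Alpha (autapomorphy; uninformative for grouping).
II: derived state 'present' in Beta, Gamma, and Zeta only — synapomorphy for {Beta, Gamma, Zeta}.
III (derived state 'absent') is shared by Beta and Gamma — a synapomorphy uniting that clade.
Only Beta, Delta, Epsilon, Gamma, and Zeta show the derived state 'present' for IV, supporting them as a clade.
V (derived state 'present') is unique to Gamma (autapomorphy; uninformative for grouping).
VI (derived state 'present') is shared by Beta, Epsilon, Gamma, and Zeta — a synapomorphy uniting that clade.
All ingroup taxa share the derived state 'present' for VII; it defines the ingroup but does not resolve relationships within it.
Most parsimonious ingroup topology: (((((Gamma,Beta),Zeta),Epsilon),Delta),Alpha).
Gamma and Beta form a cherry on this tree, so they are sister taxa.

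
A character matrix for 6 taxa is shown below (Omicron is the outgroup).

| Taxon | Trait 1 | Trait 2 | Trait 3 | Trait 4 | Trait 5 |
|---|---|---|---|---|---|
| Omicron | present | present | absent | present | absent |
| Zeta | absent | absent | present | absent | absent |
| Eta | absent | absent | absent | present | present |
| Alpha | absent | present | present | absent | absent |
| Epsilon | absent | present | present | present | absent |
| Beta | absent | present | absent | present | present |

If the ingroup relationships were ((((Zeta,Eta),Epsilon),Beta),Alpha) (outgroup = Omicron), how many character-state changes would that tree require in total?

9

Map each character onto ((((Zeta,Eta),Epsilon),Beta),Alpha) (rooted by Omicron) and count the minimum state changes it requires (Fitch parsimony):
Trait 1: 1; Trait 2: 1; Trait 3: 3; Trait 4: 2; Trait 5: 2.
Total tree length = 9.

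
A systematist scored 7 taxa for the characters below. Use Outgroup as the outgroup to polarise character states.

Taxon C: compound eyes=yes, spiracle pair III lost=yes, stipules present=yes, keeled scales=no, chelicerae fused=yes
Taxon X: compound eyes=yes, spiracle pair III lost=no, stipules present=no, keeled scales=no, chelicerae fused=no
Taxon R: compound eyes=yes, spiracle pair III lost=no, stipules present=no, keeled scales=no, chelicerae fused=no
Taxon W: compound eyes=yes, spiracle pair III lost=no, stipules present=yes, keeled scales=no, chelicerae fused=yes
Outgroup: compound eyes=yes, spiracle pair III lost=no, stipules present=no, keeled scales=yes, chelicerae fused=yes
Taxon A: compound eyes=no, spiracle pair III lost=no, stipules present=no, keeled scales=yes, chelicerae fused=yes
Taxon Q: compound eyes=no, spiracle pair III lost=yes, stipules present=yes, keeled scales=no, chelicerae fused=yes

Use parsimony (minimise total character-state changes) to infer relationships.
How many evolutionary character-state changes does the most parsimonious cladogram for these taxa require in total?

6

Character polarity is set by the outgroup: the derived state is whichever differs from the outgroup's state, so for compound eyes, keeled scales, chelicerae fused the derived state is 'no', and for the remaining characters it is 'yes'.
compound eyes groups Taxon A and Taxon Q, which is incompatible with the clades supported by the remaining characters; treating it as convergent (homoplasy) costs fewer steps than any alternative tree.
spiracle pair III lost (derived state 'yes') is shared by Taxon C and Taxon Q — a synapomorphy uniting that clade.
Only Taxon C, Taxon Q, and Taxon W show the derived state 'yes' for stipules present, supporting them as a clade.
Only Taxon C, Taxon Q, Taxon R, Taxon W, and Taxon X show the derived state 'no' for keeled scales, supporting them as a clade.
Only Taxon R and Taxon X show the derived state 'no' for chelicerae fused, supporting them as a clade.
Most parsimonious ingroup topology: (Taxon A,((Taxon X,Taxon R),(Taxon W,(Taxon C,Taxon Q)))).
Changes per character on this tree: compound eyes: 2; spiracle pair III lost: 1; stipules present: 1; keeled scales: 1; chelicerae fused: 1.
Total = 6.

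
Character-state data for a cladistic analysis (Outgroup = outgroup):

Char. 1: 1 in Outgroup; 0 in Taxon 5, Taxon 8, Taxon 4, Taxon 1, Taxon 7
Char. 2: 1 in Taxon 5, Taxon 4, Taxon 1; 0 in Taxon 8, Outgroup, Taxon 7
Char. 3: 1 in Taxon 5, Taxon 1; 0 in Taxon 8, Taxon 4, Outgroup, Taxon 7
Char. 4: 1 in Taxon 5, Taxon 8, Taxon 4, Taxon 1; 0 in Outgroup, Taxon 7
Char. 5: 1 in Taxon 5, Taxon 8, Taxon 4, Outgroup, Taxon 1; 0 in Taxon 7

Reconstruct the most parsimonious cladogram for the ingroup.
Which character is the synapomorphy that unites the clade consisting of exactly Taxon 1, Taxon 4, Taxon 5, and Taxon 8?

Char. 4

Character polarity is set by the outgroup: the derived state is whichever differs from the outgroup's state, so for Char. 1, Char. 5 the derived state is '0', and for the remaining characters it is '1'.
Char. 1 (derived state '0') is shared by all ingroup taxa — unites the whole ingroup.
Char. 2 (derived state '1') is shared by Taxon 1, Taxon 4, and Taxon 5 — a synapomorphy uniting that clade.
Char. 3 (derived state '1') is shared by Taxon 1 and Taxon 5 — a synapomorphy uniting that clade.
Char. 4 (derived state '1') is shared by Taxon 1, Taxon 4, Taxon 5, and Taxon 8 — a synapomorphy uniting that clade.
Char. 5 (derived state '0') is unique to Taxon 7 (autapomorphy; uninformative for grouping).
Most parsimonious ingroup topology: ((Taxon 8,((Taxon 1,Taxon 5),Taxon 4)),Taxon 7).
The clade {Taxon 1, Taxon 4, Taxon 5, Taxon 8} is supported by Char. 4: its derived state '1' occurs in exactly those taxa and in no other taxon (including the outgroup).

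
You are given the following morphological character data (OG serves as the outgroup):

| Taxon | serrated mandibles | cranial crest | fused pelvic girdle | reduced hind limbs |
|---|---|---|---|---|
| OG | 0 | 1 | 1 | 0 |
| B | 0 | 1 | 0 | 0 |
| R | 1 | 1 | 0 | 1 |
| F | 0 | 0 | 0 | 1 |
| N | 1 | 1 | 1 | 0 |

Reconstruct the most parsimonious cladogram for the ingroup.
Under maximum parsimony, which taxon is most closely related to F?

Character polarity is set by the outgroup: the derived state is whichever differs from the outgroup's state, so for cranial crest, fused pelvic girdle the derived state is '0', and for the remaining characters it is '1'.
serrated mandibles groups N and R, which is incompatible with the clades supported by the remaining characters; treating it as convergent (homoplasy) costs fewer steps than any alternative tree.
cranial crest (derived state '0') is unique to F (autapomorphy; uninformative for grouping).
fused pelvic girdle (derived state '0') is shared by B, F, and R — a synapomorphy uniting that clade.
Only F and R show the derived state '1' for reduced hind limbs, supporting them as a clade.
Most parsimonious ingroup topology: ((B,(R,F)),N).
F and R form a cherry on this tree, so they are sister taxa.

R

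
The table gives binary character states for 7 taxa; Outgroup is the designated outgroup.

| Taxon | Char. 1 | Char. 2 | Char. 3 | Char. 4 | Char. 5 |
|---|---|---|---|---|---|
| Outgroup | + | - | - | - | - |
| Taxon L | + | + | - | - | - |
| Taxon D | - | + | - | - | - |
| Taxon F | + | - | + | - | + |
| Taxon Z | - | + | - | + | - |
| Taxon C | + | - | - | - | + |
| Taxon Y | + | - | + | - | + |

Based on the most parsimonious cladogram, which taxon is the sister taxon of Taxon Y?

Taxon F

Character polarity is set by the outgroup: the derived state is whichever differs from the outgroup's state, so for Char. 1 the derived state is '-', and for the remaining characters it is '+'.
Only Taxon D and Taxon Z show the derived state '-' for Char. 1, supporting them as a clade.
Only Taxon D, Taxon L, and Taxon Z show the derived state '+' for Char. 2, supporting them as a clade.
Only Taxon F and Taxon Y show the derived state '+' for Char. 3, supporting them as a clade.
Char. 4 (derived state '+') is unique to Taxon Z (autapomorphy; uninformative for grouping).
Char. 5: derived state '+' in Taxon C, Taxon F, and Taxon Y only — synapomorphy for {Taxon C, Taxon F, Taxon Y}.
Most parsimonious ingroup topology: ((Taxon L,(Taxon D,Taxon Z)),((Taxon F,Taxon Y),Taxon C)).
Taxon Y and Taxon F form a cherry on this tree, so they are sister taxa.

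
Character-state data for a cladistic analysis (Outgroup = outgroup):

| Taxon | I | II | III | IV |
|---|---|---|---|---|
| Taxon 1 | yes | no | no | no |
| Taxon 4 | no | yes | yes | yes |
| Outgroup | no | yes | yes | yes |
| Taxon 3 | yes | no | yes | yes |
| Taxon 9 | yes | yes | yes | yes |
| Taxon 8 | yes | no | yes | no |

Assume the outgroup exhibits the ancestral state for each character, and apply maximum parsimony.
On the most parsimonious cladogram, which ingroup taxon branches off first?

Character polarity is set by the outgroup: the derived state is whichever differs from the outgroup's state, so for II, III, IV the derived state is 'no', and for the remaining characters it is 'yes'.
I (derived state 'yes') is shared by Taxon 1, Taxon 3, Taxon 8, and Taxon 9 — a synapomorphy uniting that clade.
II (derived state 'no') is shared by Taxon 1, Taxon 3, and Taxon 8 — a synapomorphy uniting that clade.
III: derived state 'no' in Taxon 1 only — an autapomorphy, so it tells us nothing about relationships among taxa.
IV: derived state 'no' in Taxon 1 and Taxon 8 only — synapomorphy for {Taxon 1, Taxon 8}.
Most parsimonious ingroup topology: (((Taxon 3,(Taxon 8,Taxon 1)),Taxon 9),Taxon 4).
Taxon 4 is sister to the clade containing all other ingroup taxa, so it is the earliest-diverging (most basal) ingroup lineage.

Taxon 4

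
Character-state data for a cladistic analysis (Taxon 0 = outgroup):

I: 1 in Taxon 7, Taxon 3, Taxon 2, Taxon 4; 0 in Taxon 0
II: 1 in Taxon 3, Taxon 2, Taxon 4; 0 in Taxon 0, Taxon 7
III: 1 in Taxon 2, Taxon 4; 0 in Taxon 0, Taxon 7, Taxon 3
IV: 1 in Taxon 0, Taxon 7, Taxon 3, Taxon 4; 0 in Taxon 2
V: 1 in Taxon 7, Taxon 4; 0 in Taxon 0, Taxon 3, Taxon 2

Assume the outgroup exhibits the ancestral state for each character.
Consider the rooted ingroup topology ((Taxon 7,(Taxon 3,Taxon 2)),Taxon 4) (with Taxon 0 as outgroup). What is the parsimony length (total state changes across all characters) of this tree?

Map each character onto ((Taxon 7,(Taxon 3,Taxon 2)),Taxon 4) (rooted by Taxon 0) and count the minimum state changes it requires (Fitch parsimony):
I: 1; II: 2; III: 2; IV: 1; V: 2.
Total tree length = 8.

8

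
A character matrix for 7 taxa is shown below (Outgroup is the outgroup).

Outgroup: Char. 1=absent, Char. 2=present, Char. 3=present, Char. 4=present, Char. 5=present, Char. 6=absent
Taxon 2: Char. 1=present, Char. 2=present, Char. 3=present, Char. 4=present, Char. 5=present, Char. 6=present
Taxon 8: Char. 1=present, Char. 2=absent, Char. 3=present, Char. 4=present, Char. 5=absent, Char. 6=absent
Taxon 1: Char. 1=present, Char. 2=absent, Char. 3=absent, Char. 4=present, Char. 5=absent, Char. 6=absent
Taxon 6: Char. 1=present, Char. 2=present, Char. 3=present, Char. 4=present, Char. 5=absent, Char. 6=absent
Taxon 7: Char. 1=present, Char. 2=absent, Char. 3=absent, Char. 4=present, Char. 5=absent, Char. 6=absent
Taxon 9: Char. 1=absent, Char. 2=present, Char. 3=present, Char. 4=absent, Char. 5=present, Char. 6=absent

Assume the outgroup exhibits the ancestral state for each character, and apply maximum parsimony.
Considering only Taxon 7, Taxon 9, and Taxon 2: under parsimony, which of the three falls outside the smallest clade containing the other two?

Character polarity is set by the outgroup: the derived state is whichever differs from the outgroup's state, so for Char. 2, Char. 3, Char. 4, Char. 5 the derived state is 'absent', and for the remaining characters it is 'present'.
Only Taxon 1, Taxon 2, Taxon 6, Taxon 7, and Taxon 8 show the derived state 'present' for Char. 1, supporting them as a clade.
Char. 2: derived state 'absent' in Taxon 1, Taxon 7, and Taxon 8 only — synapomorphy for {Taxon 1, Taxon 7, Taxon 8}.
Char. 3 (derived state 'absent') is shared by Taxon 1 and Taxon 7 — a synapomorphy uniting that clade.
Char. 4: derived state 'absent' in Taxon 9 only — an autapomorphy, so it tells us nothing about relationships among taxa.
Char. 5: derived state 'absent' in Taxon 1, Taxon 6, Taxon 7, and Taxon 8 only — synapomorphy for {Taxon 1, Taxon 6, Taxon 7, Taxon 8}.
Char. 6 (derived state 'present') is unique to Taxon 2 (autapomorphy; uninformative for grouping).
Most parsimonious ingroup topology: ((Taxon 2,((Taxon 8,(Taxon 1,Taxon 7)),Taxon 6)),Taxon 9).
Taxon 7 and Taxon 2 share a more recent common ancestor with each other than either does with Taxon 9, so Taxon 9 is the least closely related of the three.

Taxon 9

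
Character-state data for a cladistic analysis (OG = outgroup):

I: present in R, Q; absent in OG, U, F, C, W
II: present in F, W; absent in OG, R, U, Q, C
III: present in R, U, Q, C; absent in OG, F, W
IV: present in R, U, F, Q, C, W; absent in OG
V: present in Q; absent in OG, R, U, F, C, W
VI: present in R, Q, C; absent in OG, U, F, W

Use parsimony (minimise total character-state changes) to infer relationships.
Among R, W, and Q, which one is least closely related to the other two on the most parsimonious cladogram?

The outgroup has state 'absent' for every character, so 'present' is the derived state throughout.
I: derived state 'present' in Q and R only — synapomorphy for {Q, R}.
II (derived state 'present') is shared by F and W — a synapomorphy uniting that clade.
III: derived state 'present' in C, Q, R, and U only — synapomorphy for {C, Q, R, U}.
All ingroup taxa share the derived state 'present' for IV; it defines the ingroup but does not resolve relationships within it.
V (derived state 'present') is unique to Q (autapomorphy; uninformative for grouping).
VI: derived state 'present' in C, Q, and R only — synapomorphy for {C, Q, R}.
Most parsimonious ingroup topology: ((((R,Q),C),U),(F,W)).
Q and R share a more recent common ancestor with each other than either does with W, so W is the least closely related of the three.

W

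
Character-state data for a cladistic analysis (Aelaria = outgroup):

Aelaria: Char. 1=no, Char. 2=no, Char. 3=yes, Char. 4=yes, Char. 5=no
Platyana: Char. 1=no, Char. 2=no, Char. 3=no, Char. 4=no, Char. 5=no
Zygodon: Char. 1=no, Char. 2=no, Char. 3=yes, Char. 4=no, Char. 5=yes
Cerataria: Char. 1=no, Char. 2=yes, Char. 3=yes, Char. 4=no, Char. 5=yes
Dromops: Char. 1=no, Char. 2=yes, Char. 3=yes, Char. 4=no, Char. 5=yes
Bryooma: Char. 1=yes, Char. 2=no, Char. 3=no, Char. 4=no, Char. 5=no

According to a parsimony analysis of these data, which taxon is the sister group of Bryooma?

Character polarity is set by the outgroup: the derived state is whichever differs from the outgroup's state, so for Char. 3, Char. 4 the derived state is 'no', and for the remaining characters it is 'yes'.
Char. 1 (derived state 'yes') is unique to Bryooma (autapomorphy; uninformative for grouping).
Char. 2 (derived state 'yes') is shared by Cerataria and Dromops — a synapomorphy uniting that clade.
Char. 3: derived state 'no' in Bryooma and Platyana only — synapomorphy for {Bryooma, Platyana}.
Char. 4 (derived state 'no') is shared by all ingroup taxa — unites the whole ingroup.
Char. 5: derived state 'yes' in Cerataria, Dromops, and Zygodon only — synapomorphy for {Cerataria, Dromops, Zygodon}.
Most parsimonious ingroup topology: ((Platyana,Bryooma),(Zygodon,(Cerataria,Dromops))).
Bryooma and Platyana form a cherry on this tree, so they are sister taxa.

Platyana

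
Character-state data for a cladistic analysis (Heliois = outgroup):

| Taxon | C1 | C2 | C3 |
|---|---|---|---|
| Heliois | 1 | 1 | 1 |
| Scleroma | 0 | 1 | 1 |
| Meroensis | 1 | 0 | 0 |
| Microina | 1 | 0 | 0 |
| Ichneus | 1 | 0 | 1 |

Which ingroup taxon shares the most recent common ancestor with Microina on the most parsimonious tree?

Meroensis

The outgroup has state '1' for every character, so '0' is the derived state throughout.
C1: derived state '0' in Scleroma only — an autapomorphy, so it tells us nothing about relationships among taxa.
C2 (derived state '0') is shared by Ichneus, Meroensis, and Microina — a synapomorphy uniting that clade.
C3 (derived state '0') is shared by Meroensis and Microina — a synapomorphy uniting that clade.
Most parsimonious ingroup topology: (Scleroma,((Meroensis,Microina),Ichneus)).
Microina and Meroensis form a cherry on this tree, so they are sister taxa.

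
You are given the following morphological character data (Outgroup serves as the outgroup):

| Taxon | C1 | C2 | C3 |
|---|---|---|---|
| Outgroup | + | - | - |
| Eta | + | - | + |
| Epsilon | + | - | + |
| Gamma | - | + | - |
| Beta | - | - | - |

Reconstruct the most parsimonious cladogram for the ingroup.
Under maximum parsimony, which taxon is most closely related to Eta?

Character polarity is set by the outgroup: the derived state is whichever differs from the outgroup's state, so for C1 the derived state is '-', and for the remaining characters it is '+'.
Only Beta and Gamma show the derived state '-' for C1, supporting them as a clade.
C2 (derived state '+') is unique to Gamma (autapomorphy; uninformative for grouping).
C3 (derived state '+') is shared by Epsilon and Eta — a synapomorphy uniting that clade.
Most parsimonious ingroup topology: ((Eta,Epsilon),(Gamma,Beta)).
Eta and Epsilon form a cherry on this tree, so they are sister taxa.

Epsilon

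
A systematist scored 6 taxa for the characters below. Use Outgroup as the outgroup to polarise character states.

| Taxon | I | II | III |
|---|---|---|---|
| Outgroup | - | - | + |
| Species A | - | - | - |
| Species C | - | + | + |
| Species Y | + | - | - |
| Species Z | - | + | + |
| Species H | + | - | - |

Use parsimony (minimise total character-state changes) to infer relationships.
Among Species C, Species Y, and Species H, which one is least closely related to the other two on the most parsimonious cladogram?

Species C

Character polarity is set by the outgroup: the derived state is whichever differs from the outgroup's state, so for III the derived state is '-', and for the remaining characters it is '+'.
I (derived state '+') is shared by Species H and Species Y — a synapomorphy uniting that clade.
II: derived state '+' in Species C and Species Z only — synapomorphy for {Species C, Species Z}.
III (derived state '-') is shared by Species A, Species H, and Species Y — a synapomorphy uniting that clade.
Most parsimonious ingroup topology: ((Species A,(Species Y,Species H)),(Species C,Species Z)).
Species H and Species Y share a more recent common ancestor with each other than either does with Species C, so Species C is the least closely related of the three.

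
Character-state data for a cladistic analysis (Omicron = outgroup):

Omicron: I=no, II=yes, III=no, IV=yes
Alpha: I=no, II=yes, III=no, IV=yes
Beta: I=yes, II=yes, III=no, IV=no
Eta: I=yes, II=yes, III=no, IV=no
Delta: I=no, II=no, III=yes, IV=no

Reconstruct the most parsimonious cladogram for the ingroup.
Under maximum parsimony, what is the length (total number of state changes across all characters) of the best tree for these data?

Character polarity is set by the outgroup: the derived state is whichever differs from the outgroup's state, so for II, IV the derived state is 'no', and for the remaining characters it is 'yes'.
I (derived state 'yes') is shared by Beta and Eta — a synapomorphy uniting that clade.
II (derived state 'no') is unique to Delta (autapomorphy; uninformative for grouping).
III (derived state 'yes') is unique to Delta (autapomorphy; uninformative for grouping).
IV (derived state 'no') is shared by Beta, Delta, and Eta — a synapomorphy uniting that clade.
Most parsimonious ingroup topology: (Alpha,((Beta,Eta),Delta)).
Changes per character on this tree: I: 1; II: 1; III: 1; IV: 1.
Total = 4.

4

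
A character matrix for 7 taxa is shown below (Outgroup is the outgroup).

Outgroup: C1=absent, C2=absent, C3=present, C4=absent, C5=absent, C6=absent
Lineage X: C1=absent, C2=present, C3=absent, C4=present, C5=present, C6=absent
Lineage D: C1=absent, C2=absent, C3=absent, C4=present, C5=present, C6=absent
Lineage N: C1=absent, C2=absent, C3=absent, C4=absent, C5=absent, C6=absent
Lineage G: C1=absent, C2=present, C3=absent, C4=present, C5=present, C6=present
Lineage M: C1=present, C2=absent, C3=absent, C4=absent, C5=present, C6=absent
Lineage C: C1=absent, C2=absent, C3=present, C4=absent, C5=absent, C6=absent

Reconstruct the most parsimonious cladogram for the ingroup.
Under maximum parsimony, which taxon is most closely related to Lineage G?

Character polarity is set by the outgroup: the derived state is whichever differs from the outgroup's state, so for C3 the derived state is 'absent', and for the remaining characters it is 'present'.
C1 (derived state 'present') is unique to Lineage M (autapomorphy; uninformative for grouping).
C2 (derived state 'present') is shared by Lineage G and Lineage X — a synapomorphy uniting that clade.
C3: derived state 'absent' in Lineage D, Lineage G, Lineage M, Lineage N, and Lineage X only — synapomorphy for {Lineage D, Lineage G, Lineage M, Lineage N, Lineage X}.
Only Lineage D, Lineage G, and Lineage X show the derived state 'present' for C4, supporting them as a clade.
Only Lineage D, Lineage G, Lineage M, and Lineage X show the derived state 'present' for C5, supporting them as a clade.
C6: derived state 'present' in Lineage G only — an autapomorphy, so it tells us nothing about relationships among taxa.
Most parsimonious ingroup topology: (((((Lineage X,Lineage G),Lineage D),Lineage M),Lineage N),Lineage C).
Lineage G and Lineage X form a cherry on this tree, so they are sister taxa.

Lineage X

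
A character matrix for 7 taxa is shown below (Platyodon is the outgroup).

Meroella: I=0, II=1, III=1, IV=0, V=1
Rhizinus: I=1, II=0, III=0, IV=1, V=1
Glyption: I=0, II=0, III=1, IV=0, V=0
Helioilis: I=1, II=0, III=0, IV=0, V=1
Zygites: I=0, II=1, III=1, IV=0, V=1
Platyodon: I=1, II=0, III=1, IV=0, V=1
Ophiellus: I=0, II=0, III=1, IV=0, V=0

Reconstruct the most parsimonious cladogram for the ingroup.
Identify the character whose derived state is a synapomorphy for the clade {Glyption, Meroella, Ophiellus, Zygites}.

Character polarity is set by the outgroup: the derived state is whichever differs from the outgroup's state, so for I, III, V the derived state is '0', and for the remaining characters it is '1'.
I: derived state '0' in Glyption, Meroella, Ophiellus, and Zygites only — synapomorphy for {Glyption, Meroella, Ophiellus, Zygites}.
II (derived state '1') is shared by Meroella and Zygites — a synapomorphy uniting that clade.
Only Helioilis and Rhizinus show the derived state '0' for III, supporting them as a clade.
IV (derived state '1') is unique to Rhizinus (autapomorphy; uninformative for grouping).
V: derived state '0' in Glyption and Ophiellus only — synapomorphy for {Glyption, Ophiellus}.
Most parsimonious ingroup topology: ((Rhizinus,Helioilis),((Glyption,Ophiellus),(Zygites,Meroella))).
The clade {Glyption, Meroella, Ophiellus, Zygites} is supported by I: its derived state '0' occurs in exactly those taxa and in no other taxon (including the outgroup).

I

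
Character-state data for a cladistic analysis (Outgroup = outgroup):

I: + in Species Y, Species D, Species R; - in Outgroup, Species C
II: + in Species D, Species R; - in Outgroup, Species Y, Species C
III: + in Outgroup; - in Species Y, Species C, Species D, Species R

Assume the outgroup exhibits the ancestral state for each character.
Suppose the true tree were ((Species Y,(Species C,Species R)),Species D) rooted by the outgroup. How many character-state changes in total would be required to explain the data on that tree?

Map each character onto ((Species Y,(Species C,Species R)),Species D) (rooted by Outgroup) and count the minimum state changes it requires (Fitch parsimony):
I: 2; II: 2; III: 1.
Total tree length = 5.

5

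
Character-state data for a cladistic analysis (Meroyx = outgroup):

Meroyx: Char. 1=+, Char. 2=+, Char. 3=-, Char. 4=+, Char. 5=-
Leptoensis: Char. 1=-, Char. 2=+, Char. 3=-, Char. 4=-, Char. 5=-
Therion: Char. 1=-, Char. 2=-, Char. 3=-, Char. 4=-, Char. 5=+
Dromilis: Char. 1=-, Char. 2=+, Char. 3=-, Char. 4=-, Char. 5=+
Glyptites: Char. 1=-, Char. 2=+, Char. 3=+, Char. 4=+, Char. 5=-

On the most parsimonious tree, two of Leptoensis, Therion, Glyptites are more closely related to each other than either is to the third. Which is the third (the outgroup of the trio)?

Character polarity is set by the outgroup: the derived state is whichever differs from the outgroup's state, so for Char. 1, Char. 2, Char. 4 the derived state is '-', and for the remaining characters it is '+'.
All ingroup taxa share the derived state '-' for Char. 1; it defines the ingroup but does not resolve relationships within it.
Char. 2 (derived state '-') is unique to Therion (autapomorphy; uninformative for grouping).
Char. 3 (derived state '+') is unique to Glyptites (autapomorphy; uninformative for grouping).
Only Dromilis, Leptoensis, and Therion show the derived state '-' for Char. 4, supporting them as a clade.
Only Dromilis and Therion show the derived state '+' for Char. 5, supporting them as a clade.
Most parsimonious ingroup topology: ((Leptoensis,(Therion,Dromilis)),Glyptites).
Leptoensis and Therion share a more recent common ancestor with each other than either does with Glyptites, so Glyptites is the least closely related of the three.

Glyptites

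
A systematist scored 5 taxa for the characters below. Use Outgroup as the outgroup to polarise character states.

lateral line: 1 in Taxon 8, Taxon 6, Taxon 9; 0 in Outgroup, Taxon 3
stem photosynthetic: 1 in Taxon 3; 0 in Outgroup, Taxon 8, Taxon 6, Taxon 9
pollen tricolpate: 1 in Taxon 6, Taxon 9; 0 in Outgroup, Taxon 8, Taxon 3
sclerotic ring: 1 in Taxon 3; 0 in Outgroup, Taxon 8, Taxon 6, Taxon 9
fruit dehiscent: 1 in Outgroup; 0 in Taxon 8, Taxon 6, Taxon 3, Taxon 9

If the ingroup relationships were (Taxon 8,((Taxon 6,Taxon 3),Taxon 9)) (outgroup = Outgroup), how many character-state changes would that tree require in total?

Map each character onto (Taxon 8,((Taxon 6,Taxon 3),Taxon 9)) (rooted by Outgroup) and count the minimum state changes it requires (Fitch parsimony):
lateral line: 2; stem photosynthetic: 1; pollen tricolpate: 2; sclerotic ring: 1; fruit dehiscent: 1.
Total tree length = 7.

7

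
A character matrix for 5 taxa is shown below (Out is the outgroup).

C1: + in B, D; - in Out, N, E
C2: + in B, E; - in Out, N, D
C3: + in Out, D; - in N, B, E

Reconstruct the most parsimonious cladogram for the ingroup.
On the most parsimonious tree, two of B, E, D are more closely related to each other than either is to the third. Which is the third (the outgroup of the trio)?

D

Character polarity is set by the outgroup: the derived state is whichever differs from the outgroup's state, so for C3 the derived state is '-', and for the remaining characters it is '+'.
C1 (state '+') occurs in B and D but conflicts with the nesting implied by the other characters — most parsimoniously interpreted as homoplasy.
C2: derived state '+' in B and E only — synapomorphy for {B, E}.
Only B, E, and N show the derived state '-' for C3, supporting them as a clade.
Most parsimonious ingroup topology: ((N,(B,E)),D).
B and E share a more recent common ancestor with each other than either does with D, so D is the least closely related of the three.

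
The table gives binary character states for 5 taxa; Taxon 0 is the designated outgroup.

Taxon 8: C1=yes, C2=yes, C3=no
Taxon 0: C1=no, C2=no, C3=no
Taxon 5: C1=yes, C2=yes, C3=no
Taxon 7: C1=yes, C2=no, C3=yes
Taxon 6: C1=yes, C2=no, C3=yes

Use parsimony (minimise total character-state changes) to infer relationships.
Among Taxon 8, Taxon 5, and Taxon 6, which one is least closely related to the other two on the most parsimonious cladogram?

The outgroup has state 'no' for every character, so 'yes' is the derived state throughout.
All ingroup taxa share the derived state 'yes' for C1; it defines the ingroup but does not resolve relationships within it.
Only Taxon 5 and Taxon 8 show the derived state 'yes' for C2, supporting them as a clade.
C3 (derived state 'yes') is shared by Taxon 6 and Taxon 7 — a synapomorphy uniting that clade.
Most parsimonious ingroup topology: ((Taxon 5,Taxon 8),(Taxon 7,Taxon 6)).
Taxon 8 and Taxon 5 share a more recent common ancestor with each other than either does with Taxon 6, so Taxon 6 is the least closely related of the three.

Taxon 6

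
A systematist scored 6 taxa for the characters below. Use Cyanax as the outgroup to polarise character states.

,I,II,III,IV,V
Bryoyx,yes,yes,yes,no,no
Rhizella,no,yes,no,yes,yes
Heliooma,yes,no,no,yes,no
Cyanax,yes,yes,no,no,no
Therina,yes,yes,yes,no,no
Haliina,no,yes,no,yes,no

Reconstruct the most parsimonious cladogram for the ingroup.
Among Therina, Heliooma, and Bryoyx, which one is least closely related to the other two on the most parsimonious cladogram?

Character polarity is set by the outgroup: the derived state is whichever differs from the outgroup's state, so for I, II the derived state is 'no', and for the remaining characters it is 'yes'.
I (derived state 'no') is shared by Haliina and Rhizella — a synapomorphy uniting that clade.
II (derived state 'no') is unique to Heliooma (autapomorphy; uninformative for grouping).
Only Bryoyx and Therina show the derived state 'yes' for III, supporting them as a clade.
Only Haliina, Heliooma, and Rhizella show the derived state 'yes' for IV, supporting them as a clade.
V (derived state 'yes') is unique to Rhizella (autapomorphy; uninformative for grouping).
Most parsimonious ingroup topology: ((Heliooma,(Rhizella,Haliina)),(Therina,Bryoyx)).
Bryoyx and Therina share a more recent common ancestor with each other than either does with Heliooma, so Heliooma is the least closely related of the three.

Heliooma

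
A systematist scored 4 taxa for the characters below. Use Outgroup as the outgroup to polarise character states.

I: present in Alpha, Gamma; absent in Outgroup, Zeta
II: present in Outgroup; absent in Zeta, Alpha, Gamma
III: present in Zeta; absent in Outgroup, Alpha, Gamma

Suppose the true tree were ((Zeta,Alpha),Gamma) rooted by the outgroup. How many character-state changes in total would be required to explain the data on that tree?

4

Map each character onto ((Zeta,Alpha),Gamma) (rooted by Outgroup) and count the minimum state changes it requires (Fitch parsimony):
I: 2; II: 1; III: 1.
Total tree length = 4.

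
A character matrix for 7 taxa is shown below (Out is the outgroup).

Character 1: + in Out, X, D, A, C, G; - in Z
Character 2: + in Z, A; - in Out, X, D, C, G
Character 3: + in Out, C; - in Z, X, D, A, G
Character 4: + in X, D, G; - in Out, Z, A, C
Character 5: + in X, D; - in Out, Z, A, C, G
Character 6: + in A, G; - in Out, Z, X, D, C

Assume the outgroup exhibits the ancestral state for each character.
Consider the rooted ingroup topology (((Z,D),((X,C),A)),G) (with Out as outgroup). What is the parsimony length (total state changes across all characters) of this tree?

12

Map each character onto (((Z,D),((X,C),A)),G) (rooted by Out) and count the minimum state changes it requires (Fitch parsimony):
Character 1: 1; Character 2: 2; Character 3: 2; Character 4: 3; Character 5: 2; Character 6: 2.
Total tree length = 12.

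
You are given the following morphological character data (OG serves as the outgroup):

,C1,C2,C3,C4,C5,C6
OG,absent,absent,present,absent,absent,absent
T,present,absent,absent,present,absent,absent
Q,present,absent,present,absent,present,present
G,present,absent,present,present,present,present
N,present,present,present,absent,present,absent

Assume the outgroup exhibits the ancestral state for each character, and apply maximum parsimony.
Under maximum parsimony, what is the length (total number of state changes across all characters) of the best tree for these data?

7

Character polarity is set by the outgroup: the derived state is whichever differs from the outgroup's state, so for C3 the derived state is 'absent', and for the remaining characters it is 'present'.
C1 (derived state 'present') is shared by all ingroup taxa — unites the whole ingroup.
C2: derived state 'present' in N only — an autapomorphy, so it tells us nothing about relationships among taxa.
C3 (derived state 'absent') is unique to T (autapomorphy; uninformative for grouping).
C4 groups G and T, which is incompatible with the clades supported by the remaining characters; treating it as convergent (homoplasy) costs fewer steps than any alternative tree.
C5: derived state 'present' in G, N, and Q only — synapomorphy for {G, N, Q}.
Only G and Q show the derived state 'present' for C6, supporting them as a clade.
Most parsimonious ingroup topology: (T,((Q,G),N)).
Changes per character on this tree: C1: 1; C2: 1; C3: 1; C4: 2; C5: 1; C6: 1.
Total = 7.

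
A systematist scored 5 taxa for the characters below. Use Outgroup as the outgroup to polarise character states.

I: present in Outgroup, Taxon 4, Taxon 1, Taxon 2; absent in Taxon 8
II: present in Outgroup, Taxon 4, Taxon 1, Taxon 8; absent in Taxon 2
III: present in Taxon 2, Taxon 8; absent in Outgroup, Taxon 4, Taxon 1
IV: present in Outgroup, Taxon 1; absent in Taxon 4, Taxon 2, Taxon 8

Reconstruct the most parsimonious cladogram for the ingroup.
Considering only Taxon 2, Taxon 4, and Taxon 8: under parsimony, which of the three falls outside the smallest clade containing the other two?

Character polarity is set by the outgroup: the derived state is whichever differs from the outgroup's state, so for I, II, IV the derived state is 'absent', and for the remaining characters it is 'present'.
I: derived state 'absent' in Taxon 8 only — an autapomorphy, so it tells us nothing about relationships among taxa.
II (derived state 'absent') is unique to Taxon 2 (autapomorphy; uninformative for grouping).
III (derived state 'present') is shared by Taxon 2 and Taxon 8 — a synapomorphy uniting that clade.
Only Taxon 2, Taxon 4, and Taxon 8 show the derived state 'absent' for IV, supporting them as a clade.
Most parsimonious ingroup topology: ((Taxon 4,(Taxon 2,Taxon 8)),Taxon 1).
Taxon 8 and Taxon 2 share a more recent common ancestor with each other than either does with Taxon 4, so Taxon 4 is the least closely related of the three.

Taxon 4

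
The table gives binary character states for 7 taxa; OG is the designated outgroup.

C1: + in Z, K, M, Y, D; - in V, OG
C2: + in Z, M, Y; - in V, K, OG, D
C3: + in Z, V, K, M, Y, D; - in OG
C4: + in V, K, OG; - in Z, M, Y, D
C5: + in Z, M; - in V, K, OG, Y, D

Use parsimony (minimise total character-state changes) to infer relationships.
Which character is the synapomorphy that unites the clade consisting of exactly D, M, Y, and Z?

Character polarity is set by the outgroup: the derived state is whichever differs from the outgroup's state, so for C4 the derived state is '-', and for the remaining characters it is '+'.
Only D, K, M, Y, and Z show the derived state '+' for C1, supporting them as a clade.
C2: derived state '+' in M, Y, and Z only — synapomorphy for {M, Y, Z}.
C3 (derived state '+') is shared by all ingroup taxa — unites the whole ingroup.
C4 (derived state '-') is shared by D, M, Y, and Z — a synapomorphy uniting that clade.
C5 (derived state '+') is shared by M and Z — a synapomorphy uniting that clade.
Most parsimonious ingroup topology: (((((Z,M),Y),D),K),V).
The clade {D, M, Y, Z} is supported by C4: its derived state '-' occurs in exactly those taxa and in no other taxon (including the outgroup).

C4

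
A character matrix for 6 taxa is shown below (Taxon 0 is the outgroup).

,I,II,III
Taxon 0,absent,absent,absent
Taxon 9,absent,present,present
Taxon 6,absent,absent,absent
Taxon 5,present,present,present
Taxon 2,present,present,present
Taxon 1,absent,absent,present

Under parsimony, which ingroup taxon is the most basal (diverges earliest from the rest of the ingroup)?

The outgroup has state 'absent' for every character, so 'present' is the derived state throughout.
I (derived state 'present') is shared by Taxon 2 and Taxon 5 — a synapomorphy uniting that clade.
II (derived state 'present') is shared by Taxon 2, Taxon 5, and Taxon 9 — a synapomorphy uniting that clade.
III (derived state 'present') is shared by Taxon 1, Taxon 2, Taxon 5, and Taxon 9 — a synapomorphy uniting that clade.
Most parsimonious ingroup topology: (((Taxon 9,(Taxon 5,Taxon 2)),Taxon 1),Taxon 6).
Taxon 6 is sister to the clade containing all other ingroup taxa, so it is the earliest-diverging (most basal) ingroup lineage.

Taxon 6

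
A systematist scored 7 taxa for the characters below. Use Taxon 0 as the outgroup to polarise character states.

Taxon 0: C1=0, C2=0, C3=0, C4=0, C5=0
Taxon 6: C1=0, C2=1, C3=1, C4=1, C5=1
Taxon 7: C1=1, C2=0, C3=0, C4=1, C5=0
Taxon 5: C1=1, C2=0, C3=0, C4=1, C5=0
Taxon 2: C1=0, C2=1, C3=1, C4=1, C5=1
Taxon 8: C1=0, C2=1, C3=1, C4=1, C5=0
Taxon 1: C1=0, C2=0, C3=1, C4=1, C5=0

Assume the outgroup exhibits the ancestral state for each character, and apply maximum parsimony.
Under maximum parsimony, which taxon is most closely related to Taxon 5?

Taxon 7

The outgroup has state '0' for every character, so '1' is the derived state throughout.
Only Taxon 5 and Taxon 7 show the derived state '1' for C1, supporting them as a clade.
Only Taxon 2, Taxon 6, and Taxon 8 show the derived state '1' for C2, supporting them as a clade.
Only Taxon 1, Taxon 2, Taxon 6, and Taxon 8 show the derived state '1' for C3, supporting them as a clade.
C4 (derived state '1') is shared by all ingroup taxa — unites the whole ingroup.
Only Taxon 2 and Taxon 6 show the derived state '1' for C5, supporting them as a clade.
Most parsimonious ingroup topology: ((((Taxon 6,Taxon 2),Taxon 8),Taxon 1),(Taxon 7,Taxon 5)).
Taxon 5 and Taxon 7 form a cherry on this tree, so they are sister taxa.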